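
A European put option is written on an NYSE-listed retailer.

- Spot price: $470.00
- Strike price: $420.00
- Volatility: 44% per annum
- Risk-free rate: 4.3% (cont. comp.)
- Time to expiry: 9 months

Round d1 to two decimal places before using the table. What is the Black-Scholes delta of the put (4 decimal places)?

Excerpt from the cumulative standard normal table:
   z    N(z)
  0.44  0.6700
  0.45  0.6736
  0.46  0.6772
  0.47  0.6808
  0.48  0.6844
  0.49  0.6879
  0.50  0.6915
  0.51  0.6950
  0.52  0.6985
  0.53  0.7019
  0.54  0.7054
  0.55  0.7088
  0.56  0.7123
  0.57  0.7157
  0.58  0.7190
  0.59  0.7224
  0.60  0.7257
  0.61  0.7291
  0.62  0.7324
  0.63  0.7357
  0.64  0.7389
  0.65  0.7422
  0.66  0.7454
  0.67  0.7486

σ√T = 0.44·√0.75 = 0.3811
d₁ = [ln(470/420) + (0.043 + ½·0.44²)·0.75] / (σ√T) = (0.1125 + 0.1048) / 0.3811 = 0.5703 ≈ 0.57
N(d₁) = N(0.57) = 0.7157
Δ_put = N(d₁) − 1 = 0.7157 − 1 = -0.2843

-0.2843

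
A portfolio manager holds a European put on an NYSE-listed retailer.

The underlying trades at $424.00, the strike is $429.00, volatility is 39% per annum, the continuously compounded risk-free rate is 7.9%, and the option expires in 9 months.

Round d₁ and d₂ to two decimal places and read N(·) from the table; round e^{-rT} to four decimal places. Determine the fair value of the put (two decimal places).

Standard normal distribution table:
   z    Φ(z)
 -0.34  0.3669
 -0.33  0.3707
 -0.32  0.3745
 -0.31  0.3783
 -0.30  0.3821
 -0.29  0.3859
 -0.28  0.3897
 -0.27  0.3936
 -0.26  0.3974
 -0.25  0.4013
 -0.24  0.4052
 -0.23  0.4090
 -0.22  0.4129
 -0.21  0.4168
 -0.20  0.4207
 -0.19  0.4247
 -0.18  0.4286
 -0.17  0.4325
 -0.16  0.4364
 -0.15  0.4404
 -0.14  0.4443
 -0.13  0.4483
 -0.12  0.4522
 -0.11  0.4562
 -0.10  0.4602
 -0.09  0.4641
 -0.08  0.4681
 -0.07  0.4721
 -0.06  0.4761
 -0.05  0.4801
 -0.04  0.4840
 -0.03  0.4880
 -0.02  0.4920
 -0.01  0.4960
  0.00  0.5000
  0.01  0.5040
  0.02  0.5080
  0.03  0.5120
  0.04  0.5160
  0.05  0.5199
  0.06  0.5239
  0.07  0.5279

σ√T = 0.39 × 0.8660 = 0.3377
d₁ = [ln(424/429) + (0.079 + 0.39²/2)·0.75] / 0.3377 = [-0.0117 + 0.1163] / 0.3377 = 0.3096 ≈ 0.31
d₂ = d₁ − σ√T = 0.3096 − 0.3377 = -0.0282 ≈ -0.03
exp(−rT) = exp(−0.079·0.75) = 0.9425
N(−d₂) = N(0.03) = 0.5120;  N(−d₁) = N(-0.31) = 0.3783
P = 429·0.9425·0.5120 − 424·0.3783 = 207.0182 − 160.3992 = 46.6190

$46.62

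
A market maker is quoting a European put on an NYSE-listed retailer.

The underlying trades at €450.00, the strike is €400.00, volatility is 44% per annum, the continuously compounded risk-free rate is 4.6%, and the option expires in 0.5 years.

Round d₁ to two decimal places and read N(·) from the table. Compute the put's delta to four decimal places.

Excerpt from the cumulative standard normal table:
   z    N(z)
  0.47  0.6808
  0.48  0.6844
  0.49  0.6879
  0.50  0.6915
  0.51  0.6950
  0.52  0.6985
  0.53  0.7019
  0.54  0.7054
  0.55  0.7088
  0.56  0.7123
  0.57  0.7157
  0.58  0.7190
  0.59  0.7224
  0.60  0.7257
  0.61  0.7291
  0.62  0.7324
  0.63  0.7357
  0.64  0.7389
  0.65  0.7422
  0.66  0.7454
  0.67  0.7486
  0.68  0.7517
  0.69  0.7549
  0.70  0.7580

T = 0.5;  σ√T = 0.3111
d₁ = [ln(450/400) + (0.046 + ½·0.44²)·0.5] / (σ√T) = (0.1178 + 0.0714) / 0.3111 = 0.6081 which rounds to 0.61
N(d₁) = N(0.61) = 0.7291
Δ_put = N(d₁) − 1 = 0.7291 − 1 = -0.2709

-0.2709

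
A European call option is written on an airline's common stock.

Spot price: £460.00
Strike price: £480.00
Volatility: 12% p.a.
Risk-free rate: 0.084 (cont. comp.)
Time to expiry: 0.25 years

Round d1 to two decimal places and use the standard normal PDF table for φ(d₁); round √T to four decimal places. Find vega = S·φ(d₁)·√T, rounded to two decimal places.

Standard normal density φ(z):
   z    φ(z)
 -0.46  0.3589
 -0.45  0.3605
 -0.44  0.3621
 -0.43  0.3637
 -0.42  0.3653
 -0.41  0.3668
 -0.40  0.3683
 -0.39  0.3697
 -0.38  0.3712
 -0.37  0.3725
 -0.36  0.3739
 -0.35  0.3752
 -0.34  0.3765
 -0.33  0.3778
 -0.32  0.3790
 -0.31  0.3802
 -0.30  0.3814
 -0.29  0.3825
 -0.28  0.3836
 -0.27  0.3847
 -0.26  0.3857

86.89

σ√T = 0.12·√0.25 = 0.0600
d₁ = [ln(460/480) + (0.084 + 0.12²/2)·0.25] / 0.0600 = [-0.0426 + 0.0228] / 0.0600 = -0.3293 ⇒ -0.33
√T = √0.25 = 0.5000
φ(d₁) = φ(-0.33) = 0.3778
vega = S·φ(d₁)·√T = 460·0.3778·0.5000 = 86.8940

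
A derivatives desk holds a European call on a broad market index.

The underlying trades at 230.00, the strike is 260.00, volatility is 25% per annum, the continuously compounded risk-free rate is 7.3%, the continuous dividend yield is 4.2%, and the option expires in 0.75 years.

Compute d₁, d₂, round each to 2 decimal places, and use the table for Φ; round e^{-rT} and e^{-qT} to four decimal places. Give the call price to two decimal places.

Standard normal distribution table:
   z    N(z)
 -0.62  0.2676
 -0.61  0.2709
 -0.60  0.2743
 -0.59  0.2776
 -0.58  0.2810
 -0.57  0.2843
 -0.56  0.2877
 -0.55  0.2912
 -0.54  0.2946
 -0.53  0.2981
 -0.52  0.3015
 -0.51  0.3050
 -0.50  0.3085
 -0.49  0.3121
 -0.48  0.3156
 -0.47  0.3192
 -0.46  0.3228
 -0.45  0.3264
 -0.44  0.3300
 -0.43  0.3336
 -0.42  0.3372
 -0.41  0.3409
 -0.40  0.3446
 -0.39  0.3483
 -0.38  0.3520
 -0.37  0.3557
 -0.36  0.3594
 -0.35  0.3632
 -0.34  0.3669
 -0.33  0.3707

σ√T = 0.25·√0.75 = 0.2165
ln(S/K) + (r − q + σ²/2)T = ln(230/260) + (0.073 − 0.042 + 0.25²/2)·0.75 = -0.1226 + 0.0467 = -0.0759
d₁ = -0.0759 / 0.2165 = -0.3506 ≈ -0.35
d₂ = d₁ − σ√T = -0.3506 − 0.2165 = -0.5671 ≈ -0.57
exp(−qT) = exp(−0.042·0.75) = 0.9690;  exp(−rT) = exp(−0.073·0.75) = 0.9467
C = 230·0.9690·N(-0.35) − 260·0.9467·N(-0.57) = 230·0.9690·0.3632 − 260·0.9467·0.2843 = 80.9464 − 69.9782 = 10.9682

10.97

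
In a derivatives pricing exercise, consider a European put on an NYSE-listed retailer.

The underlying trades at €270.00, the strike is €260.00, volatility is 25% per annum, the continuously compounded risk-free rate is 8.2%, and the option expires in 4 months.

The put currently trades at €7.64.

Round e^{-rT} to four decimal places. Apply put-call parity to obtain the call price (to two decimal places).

€24.66

e^(−rT) = e^(−0.082·0.3333) = 0.9730
Put-call parity: C − P = S − K·e^(−rT) = 270 − 260·0.9730 = 270 − 252.9800 = 17.0200
C = P + (C − P) = 7.64 + (17.0200) = 24.6600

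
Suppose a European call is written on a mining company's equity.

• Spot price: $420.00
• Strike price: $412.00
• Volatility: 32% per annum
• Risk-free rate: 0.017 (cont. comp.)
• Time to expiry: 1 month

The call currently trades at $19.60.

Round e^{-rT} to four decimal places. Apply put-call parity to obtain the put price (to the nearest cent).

$11.02

e^(−rT) = e^(−0.017·0.08333) = 0.9986
Put-call parity: C − P = S − K·e^(−rT) = 420 − 412·0.9986 = 420 − 411.4232 = 8.5768
P = C − (C − P) = 19.60 − (8.5768) = 11.0232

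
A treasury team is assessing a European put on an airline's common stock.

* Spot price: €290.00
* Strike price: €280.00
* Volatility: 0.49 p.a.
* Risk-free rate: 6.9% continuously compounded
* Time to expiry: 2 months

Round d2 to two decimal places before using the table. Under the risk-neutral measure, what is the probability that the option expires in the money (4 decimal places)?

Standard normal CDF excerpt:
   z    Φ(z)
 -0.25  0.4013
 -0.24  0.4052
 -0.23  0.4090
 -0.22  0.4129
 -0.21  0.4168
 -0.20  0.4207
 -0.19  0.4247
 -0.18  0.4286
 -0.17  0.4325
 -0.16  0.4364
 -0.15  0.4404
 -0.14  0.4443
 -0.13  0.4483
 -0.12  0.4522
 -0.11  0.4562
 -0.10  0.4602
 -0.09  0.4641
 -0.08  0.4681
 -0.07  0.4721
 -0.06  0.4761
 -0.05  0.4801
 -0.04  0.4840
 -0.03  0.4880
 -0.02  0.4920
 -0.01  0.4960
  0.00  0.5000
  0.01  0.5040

0.4483

T = 0.1667;  σ√T = 0.2000
d₁ = [ln(290/280) + (0.069 + 0.49²/2)·0.1667] / 0.2000 = [0.0351 + 0.0315] / 0.2000 = 0.3329 ≈ 0.33
d₂ = d₁ − σ√T = 0.3329 − 0.2000 = 0.1329 ≈ 0.13
Risk-neutral Pr[S_T < K] = N(−d₂) = N(-0.13) = 0.4483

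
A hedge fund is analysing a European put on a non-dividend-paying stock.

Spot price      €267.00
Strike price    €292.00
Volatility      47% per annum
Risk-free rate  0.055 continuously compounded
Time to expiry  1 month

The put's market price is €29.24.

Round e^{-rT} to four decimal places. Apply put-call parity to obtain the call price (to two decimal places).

exp(−rT) = exp(−0.055·0.08333) = 0.9954
Put-call parity: C − P = S − K·e^(−rT) = 267 − 292·0.9954 = 267 − 290.6568 = -23.6568
C = P + (C − P) = 29.24 + (-23.6568) = 5.5832

€5.58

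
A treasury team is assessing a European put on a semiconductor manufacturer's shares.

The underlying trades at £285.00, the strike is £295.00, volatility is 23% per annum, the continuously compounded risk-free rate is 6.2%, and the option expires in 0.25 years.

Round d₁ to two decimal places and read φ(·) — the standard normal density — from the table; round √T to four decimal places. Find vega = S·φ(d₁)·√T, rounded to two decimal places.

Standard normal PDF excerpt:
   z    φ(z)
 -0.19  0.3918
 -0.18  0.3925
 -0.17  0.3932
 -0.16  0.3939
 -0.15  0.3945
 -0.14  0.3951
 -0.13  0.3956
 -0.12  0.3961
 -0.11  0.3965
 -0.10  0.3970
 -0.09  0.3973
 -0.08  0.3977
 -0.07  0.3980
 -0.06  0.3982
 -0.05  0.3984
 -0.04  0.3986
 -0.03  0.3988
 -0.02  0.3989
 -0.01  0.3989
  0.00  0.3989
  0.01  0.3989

σ√T = 0.23·√0.25 = 0.1150
d₁ = [ln(285/295) + (0.062 + ½·0.23²)·0.25] / (σ√T) = (-0.0345 + 0.0221) / 0.1150 = -0.1076 ≈ -0.11
√T = √0.25 = 0.5000
φ(d₁) = φ(-0.11) = 0.3965
vega = S·φ(d₁)·√T = 285·0.3965·0.5000 = 56.5013
(The call has the same vega.)

56.50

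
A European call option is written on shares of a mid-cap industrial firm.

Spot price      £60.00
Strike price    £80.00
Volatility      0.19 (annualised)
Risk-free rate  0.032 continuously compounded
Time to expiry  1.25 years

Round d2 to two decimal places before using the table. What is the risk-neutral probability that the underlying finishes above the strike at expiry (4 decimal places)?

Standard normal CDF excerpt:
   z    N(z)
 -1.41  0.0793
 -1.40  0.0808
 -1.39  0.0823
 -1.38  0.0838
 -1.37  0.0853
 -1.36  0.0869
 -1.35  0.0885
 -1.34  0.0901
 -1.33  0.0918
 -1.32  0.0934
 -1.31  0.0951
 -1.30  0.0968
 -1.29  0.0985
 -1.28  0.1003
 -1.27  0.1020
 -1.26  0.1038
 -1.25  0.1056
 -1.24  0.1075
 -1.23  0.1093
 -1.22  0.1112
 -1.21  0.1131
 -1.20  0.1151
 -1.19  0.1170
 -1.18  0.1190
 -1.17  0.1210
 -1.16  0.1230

σ√T = 0.19 × 1.1180 = 0.2124
ln(S/K) + (r + σ²/2)T = ln(60/80) + (0.032 + 0.19²/2)·1.25 = -0.2877 + 0.0626 = -0.2251
d₁ = -0.2251 / 0.2124 = -1.0598 ≈ -1.06
d₂ = d₁ − σ√T = -1.0598 − 0.2124 = -1.2722 ≈ -1.27
Risk-neutral Pr[S_T > K] = N(d₂) = N(-1.27) = 0.1020

0.1020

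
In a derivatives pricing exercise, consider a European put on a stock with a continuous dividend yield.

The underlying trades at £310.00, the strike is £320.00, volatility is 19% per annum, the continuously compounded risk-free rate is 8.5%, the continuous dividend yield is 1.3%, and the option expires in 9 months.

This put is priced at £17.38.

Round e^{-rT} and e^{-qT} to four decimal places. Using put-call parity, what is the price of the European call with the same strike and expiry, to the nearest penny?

e^(−qT) = e^(−0.013·0.75) = 0.9903;  e^(−rT) = e^(−0.085·0.75) = 0.9382
Put-call parity: C − P = S·e^(−qT) − K·e^(−rT) = 310·0.9903 − 320·0.9382 = 306.9930 − 300.2240 = 6.7690
C = P + (C − P) = 17.38 + (6.7690) = 24.1490

£24.15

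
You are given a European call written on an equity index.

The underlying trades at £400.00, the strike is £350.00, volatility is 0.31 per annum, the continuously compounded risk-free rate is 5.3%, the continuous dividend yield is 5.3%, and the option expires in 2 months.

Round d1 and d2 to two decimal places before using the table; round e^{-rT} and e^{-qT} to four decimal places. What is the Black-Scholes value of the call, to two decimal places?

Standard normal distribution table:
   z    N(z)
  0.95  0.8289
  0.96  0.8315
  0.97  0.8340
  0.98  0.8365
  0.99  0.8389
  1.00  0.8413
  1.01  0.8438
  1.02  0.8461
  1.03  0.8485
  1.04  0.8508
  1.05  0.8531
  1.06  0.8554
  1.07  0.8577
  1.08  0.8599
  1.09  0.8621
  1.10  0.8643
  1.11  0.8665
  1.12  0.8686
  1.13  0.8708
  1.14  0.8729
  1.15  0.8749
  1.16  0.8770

σ√T = 0.31·√0.1667 = 0.1266
ln(S/K) + (r − q + σ²/2)T = ln(400/350) + (0.053 − 0.053 + 0.31²/2)·0.1667 = 0.1335 + 0.0080 = 0.1415
d₁ = 0.1415 / 0.1266 = 1.1184 ≈ 1.12
d₂ = d₁ − σ√T = 1.1184 − 0.1266 = 0.9918 ≈ 0.99
exp(−qT) = exp(−0.053·0.1667) = 0.9912;  exp(−rT) = exp(−0.053·0.1667) = 0.9912
N(d₁) = N(1.12) = 0.8686;  N(d₂) = N(0.99) = 0.8389
C = 400·0.9912·0.8686 − 350·0.9912·0.8389 = 344.3825 − 291.0312 = 53.3513

£53.35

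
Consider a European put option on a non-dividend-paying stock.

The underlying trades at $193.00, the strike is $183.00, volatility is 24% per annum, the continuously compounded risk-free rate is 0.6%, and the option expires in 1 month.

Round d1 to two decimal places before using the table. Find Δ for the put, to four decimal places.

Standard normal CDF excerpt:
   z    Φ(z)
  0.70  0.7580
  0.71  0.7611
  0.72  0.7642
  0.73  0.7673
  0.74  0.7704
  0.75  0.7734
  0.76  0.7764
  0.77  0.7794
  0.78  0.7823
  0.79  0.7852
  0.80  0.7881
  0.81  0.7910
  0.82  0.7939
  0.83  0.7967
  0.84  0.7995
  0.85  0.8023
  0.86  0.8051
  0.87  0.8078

-0.2090

σ√T = 0.24 × 0.2887 = 0.0693
d₁ = [ln(193/183) + (0.006 + ½·0.24²)·0.08333] / (σ√T) = (0.0532 + 0.0029) / 0.0693 = 0.8098 ⇒ 0.81
N(d₁) = N(0.81) = 0.7910
Δ_put = N(d₁) − 1 = 0.7910 − 1 = -0.2090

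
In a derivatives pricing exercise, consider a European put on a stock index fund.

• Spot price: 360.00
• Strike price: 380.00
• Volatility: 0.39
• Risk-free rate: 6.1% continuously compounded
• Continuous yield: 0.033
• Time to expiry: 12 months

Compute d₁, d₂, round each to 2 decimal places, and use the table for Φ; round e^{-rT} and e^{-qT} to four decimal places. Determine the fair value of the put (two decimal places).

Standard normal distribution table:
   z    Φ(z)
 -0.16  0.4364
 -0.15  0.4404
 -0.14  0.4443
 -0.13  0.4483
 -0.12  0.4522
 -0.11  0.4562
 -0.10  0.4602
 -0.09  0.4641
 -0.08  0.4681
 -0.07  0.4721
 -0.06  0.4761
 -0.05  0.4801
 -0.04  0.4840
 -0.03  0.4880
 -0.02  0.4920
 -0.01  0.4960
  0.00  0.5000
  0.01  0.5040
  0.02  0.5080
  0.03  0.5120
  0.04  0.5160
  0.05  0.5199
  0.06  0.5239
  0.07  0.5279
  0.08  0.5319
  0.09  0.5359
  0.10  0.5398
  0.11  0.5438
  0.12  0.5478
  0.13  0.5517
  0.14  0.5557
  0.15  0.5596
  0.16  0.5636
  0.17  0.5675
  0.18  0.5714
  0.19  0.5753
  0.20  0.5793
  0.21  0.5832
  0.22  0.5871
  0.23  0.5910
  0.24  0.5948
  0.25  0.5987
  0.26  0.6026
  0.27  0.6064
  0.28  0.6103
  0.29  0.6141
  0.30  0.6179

59.29

σ√T = 0.39 × 1.0000 = 0.3900
ln(S/K) + (r − q + σ²/2)T = ln(360/380) + (0.061 − 0.033 + 0.39²/2)·1 = -0.0541 + 0.1041 = 0.0500
d₁ = 0.0500 / 0.3900 = 0.1282 → 0.13
d₂ = d₁ − σ√T = 0.1282 − 0.3900 = -0.2618 → -0.26
e^(−qT) = e^(−0.033·1) = 0.9675;  e^(−rT) = e^(−0.061·1) = 0.9408
N(−d₂) = N(0.26) = 0.6026;  N(−d₁) = N(-0.13) = 0.4483
P = 380·0.9408·0.6026 − 360·0.9675·0.4483 = 215.4319 − 156.1429 = 59.2890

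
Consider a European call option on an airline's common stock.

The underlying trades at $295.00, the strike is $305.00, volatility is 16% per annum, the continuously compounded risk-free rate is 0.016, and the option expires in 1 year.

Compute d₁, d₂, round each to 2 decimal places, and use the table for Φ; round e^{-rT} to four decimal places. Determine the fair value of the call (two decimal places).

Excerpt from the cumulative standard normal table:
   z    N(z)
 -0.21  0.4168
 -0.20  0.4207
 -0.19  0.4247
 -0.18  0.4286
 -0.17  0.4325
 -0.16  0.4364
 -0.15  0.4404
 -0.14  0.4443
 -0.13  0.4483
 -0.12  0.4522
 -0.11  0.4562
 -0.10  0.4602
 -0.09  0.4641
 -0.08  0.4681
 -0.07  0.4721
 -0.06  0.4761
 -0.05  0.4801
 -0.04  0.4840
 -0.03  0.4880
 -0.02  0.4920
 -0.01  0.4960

T = 1;  σ√T = 0.1600
d₁ = [ln(295/305) + (0.016 + ½·0.16²)·1] / (σ√T) = (-0.0333 + 0.0288) / 0.1600 = -0.0284 which rounds to -0.03
d₂ = -0.0284 − 0.1600 = -0.1884 which rounds to -0.19
exp(−rT) = exp(−0.016·1) = 0.9841
C = 295·N(-0.03) − 305·0.9841·N(-0.19) = 295·0.4880 − 305·0.9841·0.4247 = 143.9600 − 127.4739 = 16.4861

$16.49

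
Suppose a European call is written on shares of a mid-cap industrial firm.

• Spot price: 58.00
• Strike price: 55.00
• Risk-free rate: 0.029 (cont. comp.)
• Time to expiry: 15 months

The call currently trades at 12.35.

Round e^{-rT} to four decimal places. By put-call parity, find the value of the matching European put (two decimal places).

7.39

exp(−rT) = exp(−0.029·1.25) = 0.9644
Put-call parity: C − P = S − K·e^(−rT) = 58 − 55·0.9644 = 58 − 53.0420 = 4.9580
P = C − (C − P) = 12.35 − (4.9580) = 7.3920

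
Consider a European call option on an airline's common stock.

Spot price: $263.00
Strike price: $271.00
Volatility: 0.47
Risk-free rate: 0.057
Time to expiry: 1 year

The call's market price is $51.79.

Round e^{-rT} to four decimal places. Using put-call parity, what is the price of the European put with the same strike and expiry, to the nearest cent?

$44.78

e^(−rT) = e^(−0.057·1) = 0.9446
Put-call parity: C − P = S − K·e^(−rT) = 263 − 271·0.9446 = 263 − 255.9866 = 7.0134
P = C − (C − P) = 51.79 − (7.0134) = 44.7766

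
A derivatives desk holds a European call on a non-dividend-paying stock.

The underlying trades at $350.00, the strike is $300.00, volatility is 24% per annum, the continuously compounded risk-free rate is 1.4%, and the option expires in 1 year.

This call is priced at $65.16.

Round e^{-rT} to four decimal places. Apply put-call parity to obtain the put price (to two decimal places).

$10.99

exp(−rT) = exp(−0.014·1) = 0.9861
Put-call parity: C − P = S − K·e^(−rT) = 350 − 300·0.9861 = 350 − 295.8300 = 54.1700
P = C − (C − P) = 65.16 − (54.1700) = 10.9900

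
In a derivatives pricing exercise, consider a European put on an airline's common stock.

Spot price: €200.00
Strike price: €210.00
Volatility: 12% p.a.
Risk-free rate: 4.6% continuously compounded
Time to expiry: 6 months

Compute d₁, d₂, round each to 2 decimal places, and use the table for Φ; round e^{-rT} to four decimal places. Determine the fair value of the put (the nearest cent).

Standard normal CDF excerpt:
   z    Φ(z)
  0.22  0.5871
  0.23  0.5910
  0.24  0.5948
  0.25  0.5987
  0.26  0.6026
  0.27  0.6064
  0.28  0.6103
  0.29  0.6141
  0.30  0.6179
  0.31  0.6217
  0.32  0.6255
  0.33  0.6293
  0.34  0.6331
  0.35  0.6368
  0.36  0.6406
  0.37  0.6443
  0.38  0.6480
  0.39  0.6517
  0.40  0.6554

σ√T = 0.12·√0.5 = 0.0849
ln(S/K) + (r + σ²/2)T = ln(200/210) + (0.046 + 0.12²/2)·0.5 = -0.0488 + 0.0266 = -0.0222
d₁ = -0.0222 / 0.0849 = -0.2615 ⇒ -0.26
d₂ = d₁ − σ√T = -0.2615 − 0.0849 = -0.3464 ⇒ -0.35
e^(−rT) = e^(−0.046·0.5) = 0.9773
P = 210·0.9773·N(0.35) − 200·N(0.26) = 210·0.9773·0.6368 − 200·0.6026 = 130.6924 − 120.5200 = 10.1724

€10.17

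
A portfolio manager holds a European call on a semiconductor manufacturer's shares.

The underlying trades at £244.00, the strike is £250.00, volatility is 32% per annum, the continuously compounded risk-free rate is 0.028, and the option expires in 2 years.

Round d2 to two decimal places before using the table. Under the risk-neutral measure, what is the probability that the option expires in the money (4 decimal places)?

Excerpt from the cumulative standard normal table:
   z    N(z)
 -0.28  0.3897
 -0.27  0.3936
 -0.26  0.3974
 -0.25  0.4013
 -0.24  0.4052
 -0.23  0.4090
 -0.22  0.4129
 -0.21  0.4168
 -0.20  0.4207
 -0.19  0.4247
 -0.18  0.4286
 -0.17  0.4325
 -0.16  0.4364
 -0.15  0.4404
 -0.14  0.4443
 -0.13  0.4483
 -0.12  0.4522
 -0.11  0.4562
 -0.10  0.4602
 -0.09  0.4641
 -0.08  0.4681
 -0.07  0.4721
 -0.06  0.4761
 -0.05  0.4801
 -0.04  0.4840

σ√T = 0.32·√2 = 0.4525
d₁ = [ln(244/250) + (0.028 + ½·0.32²)·2] / (σ√T) = (-0.0243 + 0.1584) / 0.4525 = 0.2963 ≈ 0.30
d₂ = 0.2963 − 0.4525 = -0.1562 ≈ -0.16
Pr(exercise) under Q = N(d₂) = 0.4364

0.4364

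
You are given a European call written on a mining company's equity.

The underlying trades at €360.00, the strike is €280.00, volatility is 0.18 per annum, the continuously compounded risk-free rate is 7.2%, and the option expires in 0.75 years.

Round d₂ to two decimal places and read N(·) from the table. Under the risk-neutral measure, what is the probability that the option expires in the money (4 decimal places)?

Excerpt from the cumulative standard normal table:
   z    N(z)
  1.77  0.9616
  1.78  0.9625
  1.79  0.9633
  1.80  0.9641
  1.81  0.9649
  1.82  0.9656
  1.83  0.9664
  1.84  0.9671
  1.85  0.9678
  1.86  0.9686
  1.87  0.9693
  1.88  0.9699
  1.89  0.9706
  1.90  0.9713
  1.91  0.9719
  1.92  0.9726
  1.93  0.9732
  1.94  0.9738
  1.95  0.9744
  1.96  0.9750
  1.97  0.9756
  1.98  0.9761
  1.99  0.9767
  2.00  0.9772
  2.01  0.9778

T = 0.75;  σ√T = 0.1559
d₁ = [ln(360/280) + (0.072 + ½·0.18²)·0.75] / (σ√T) = (0.2513 + 0.0662) / 0.1559 = 2.0365 ⇒ 2.04
d₂ = 2.0365 − 0.1559 = 1.8807 ⇒ 1.88
Risk-neutral Pr[S_T > K] = N(d₂) = N(1.88) = 0.9699

0.9699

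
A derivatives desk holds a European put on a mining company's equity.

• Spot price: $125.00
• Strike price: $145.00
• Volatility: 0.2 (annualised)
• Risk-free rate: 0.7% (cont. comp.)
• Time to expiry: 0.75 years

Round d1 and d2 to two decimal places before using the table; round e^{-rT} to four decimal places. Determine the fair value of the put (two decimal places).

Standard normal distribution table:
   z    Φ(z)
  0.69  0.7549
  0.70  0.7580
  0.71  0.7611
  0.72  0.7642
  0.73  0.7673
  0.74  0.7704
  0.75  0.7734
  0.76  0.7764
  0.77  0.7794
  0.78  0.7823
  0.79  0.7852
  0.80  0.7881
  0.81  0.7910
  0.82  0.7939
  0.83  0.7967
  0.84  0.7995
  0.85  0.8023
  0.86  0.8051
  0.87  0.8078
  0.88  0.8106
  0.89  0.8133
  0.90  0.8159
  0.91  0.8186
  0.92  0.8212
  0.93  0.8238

σ√T = 0.2 × 0.8660 = 0.1732
d₁ = [ln(125/145) + (0.007 + 0.2²/2)·0.75] / 0.1732 = [-0.1484 + 0.0203] / 0.1732 = -0.7400 ⇒ -0.74
d₂ = d₁ − σ√T = -0.7400 − 0.1732 = -0.9132 ⇒ -0.91
e^(−rT) = e^(−0.007·0.75) = 0.9948
N(−d₂) = N(0.91) = 0.8186;  N(−d₁) = N(0.74) = 0.7704
P = 145·0.9948·0.8186 − 125·0.7704 = 118.0798 − 96.3000 = 21.7798

$21.78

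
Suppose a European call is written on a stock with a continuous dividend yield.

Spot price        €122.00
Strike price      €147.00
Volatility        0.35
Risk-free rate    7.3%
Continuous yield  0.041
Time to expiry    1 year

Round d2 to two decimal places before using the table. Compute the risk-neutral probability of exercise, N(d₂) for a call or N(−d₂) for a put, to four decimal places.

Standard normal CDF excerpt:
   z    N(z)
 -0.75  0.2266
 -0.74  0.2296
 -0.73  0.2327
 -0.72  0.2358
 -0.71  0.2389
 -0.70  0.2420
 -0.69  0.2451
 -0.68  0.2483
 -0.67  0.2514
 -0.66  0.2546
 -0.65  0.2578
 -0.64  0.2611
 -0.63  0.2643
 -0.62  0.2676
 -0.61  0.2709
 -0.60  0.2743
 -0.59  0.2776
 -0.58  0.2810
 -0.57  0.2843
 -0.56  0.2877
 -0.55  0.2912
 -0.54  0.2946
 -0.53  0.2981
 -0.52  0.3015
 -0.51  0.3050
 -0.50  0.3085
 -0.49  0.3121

T = 1;  σ√T = 0.3500
ln(S/K) + (r − q + σ²/2)T = ln(122/147) + (0.073 − 0.041 + 0.35²/2)·1 = -0.1864 + 0.0932 = -0.0932
d₁ = -0.0932 / 0.3500 = -0.2662 ≈ -0.27
d₂ = d₁ − σ√T = -0.2662 − 0.3500 = -0.6162 ≈ -0.62
Pr(exercise) under Q = N(d₂) = 0.2676

0.2676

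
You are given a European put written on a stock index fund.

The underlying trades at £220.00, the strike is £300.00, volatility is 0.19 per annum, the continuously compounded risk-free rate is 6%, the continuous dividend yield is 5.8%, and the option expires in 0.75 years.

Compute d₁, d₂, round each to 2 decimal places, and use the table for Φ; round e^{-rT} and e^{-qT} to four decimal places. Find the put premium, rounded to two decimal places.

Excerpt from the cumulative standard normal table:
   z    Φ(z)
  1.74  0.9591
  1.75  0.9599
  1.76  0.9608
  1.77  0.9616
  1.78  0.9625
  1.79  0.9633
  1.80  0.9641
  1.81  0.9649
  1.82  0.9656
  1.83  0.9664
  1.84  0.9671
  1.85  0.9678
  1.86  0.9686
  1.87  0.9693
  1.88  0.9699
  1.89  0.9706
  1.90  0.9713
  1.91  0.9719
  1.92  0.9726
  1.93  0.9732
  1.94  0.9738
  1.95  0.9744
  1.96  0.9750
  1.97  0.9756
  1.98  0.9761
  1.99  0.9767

σ√T = 0.19·√0.75 = 0.1645
d₁ = [ln(220/300) + (0.06 − 0.058 + ½·0.19²)·0.75] / (σ√T) = (-0.3102 + 0.0150) / 0.1645 = -1.7935 ≈ -1.79
d₂ = -1.7935 − 0.1645 = -1.9581 ≈ -1.96
exp(−qT) = exp(−0.058·0.75) = 0.9574;  exp(−rT) = exp(−0.06·0.75) = 0.9560
P = 300·0.9560·N(1.96) − 220·0.9574·N(1.79) = 300·0.9560·0.9750 − 220·0.9574·0.9633 = 279.6300 − 202.8980 = 76.7320

£76.73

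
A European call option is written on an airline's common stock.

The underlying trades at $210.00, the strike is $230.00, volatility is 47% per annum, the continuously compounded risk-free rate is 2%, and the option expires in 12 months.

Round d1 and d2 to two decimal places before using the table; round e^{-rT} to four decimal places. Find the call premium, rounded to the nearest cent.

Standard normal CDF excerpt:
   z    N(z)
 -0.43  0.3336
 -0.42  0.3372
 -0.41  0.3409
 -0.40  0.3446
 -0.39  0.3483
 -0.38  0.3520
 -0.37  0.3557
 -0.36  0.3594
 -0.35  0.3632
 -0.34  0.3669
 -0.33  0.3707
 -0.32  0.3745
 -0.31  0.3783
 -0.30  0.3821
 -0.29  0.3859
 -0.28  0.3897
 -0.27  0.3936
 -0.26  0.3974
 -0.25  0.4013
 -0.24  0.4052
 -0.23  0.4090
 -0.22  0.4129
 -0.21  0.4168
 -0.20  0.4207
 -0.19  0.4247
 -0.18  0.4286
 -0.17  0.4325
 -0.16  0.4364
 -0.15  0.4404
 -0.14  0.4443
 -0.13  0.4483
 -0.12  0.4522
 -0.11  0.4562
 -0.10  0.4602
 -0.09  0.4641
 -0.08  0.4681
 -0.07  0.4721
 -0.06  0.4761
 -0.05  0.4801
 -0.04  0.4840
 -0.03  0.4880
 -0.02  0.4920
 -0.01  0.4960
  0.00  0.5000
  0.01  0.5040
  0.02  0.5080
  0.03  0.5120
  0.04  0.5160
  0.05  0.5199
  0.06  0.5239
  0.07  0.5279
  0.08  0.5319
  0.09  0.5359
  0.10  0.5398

$33.18

σ√T = 0.47 × 1.0000 = 0.4700
d₁ = [ln(210/230) + (0.02 + ½·0.47²)·1] / (σ√T) = (-0.0910 + 0.1304) / 0.4700 = 0.0840 which rounds to 0.08
d₂ = 0.0840 − 0.4700 = -0.3860 which rounds to -0.39
exp(−rT) = exp(−0.02·1) = 0.9802
C = 210·N(0.08) − 230·0.9802·N(-0.39) = 210·0.5319 − 230·0.9802·0.3483 = 111.6990 − 78.5228 = 33.1762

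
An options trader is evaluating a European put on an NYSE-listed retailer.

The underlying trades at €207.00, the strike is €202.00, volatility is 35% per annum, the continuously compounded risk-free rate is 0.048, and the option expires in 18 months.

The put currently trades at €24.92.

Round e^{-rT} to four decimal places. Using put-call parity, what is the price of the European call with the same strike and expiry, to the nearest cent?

€43.96

exp(−rT) = exp(−0.048·1.5) = 0.9305
Put-call parity: C − P = S − K·e^(−rT) = 207 − 202·0.9305 = 207 − 187.9610 = 19.0390
C = P + (C − P) = 24.92 + (19.0390) = 43.9590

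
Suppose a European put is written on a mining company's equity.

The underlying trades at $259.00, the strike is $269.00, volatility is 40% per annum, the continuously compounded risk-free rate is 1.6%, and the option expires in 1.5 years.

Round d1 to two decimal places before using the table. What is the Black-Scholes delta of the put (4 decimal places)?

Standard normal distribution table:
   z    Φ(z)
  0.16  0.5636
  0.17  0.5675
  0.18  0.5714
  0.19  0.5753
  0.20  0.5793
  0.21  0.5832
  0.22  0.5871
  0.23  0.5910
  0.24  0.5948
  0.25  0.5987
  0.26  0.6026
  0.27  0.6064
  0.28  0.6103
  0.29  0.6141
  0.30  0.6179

σ√T = 0.4·√1.5 = 0.4899
d₁ = [ln(259/269) + (0.016 + ½·0.4²)·1.5] / (σ√T) = (-0.0379 + 0.1440) / 0.4899 = 0.2166 which rounds to 0.22
N(d₁) = N(0.22) = 0.5871
Δ_put = N(d₁) − 1 = 0.5871 − 1 = -0.4129

-0.4129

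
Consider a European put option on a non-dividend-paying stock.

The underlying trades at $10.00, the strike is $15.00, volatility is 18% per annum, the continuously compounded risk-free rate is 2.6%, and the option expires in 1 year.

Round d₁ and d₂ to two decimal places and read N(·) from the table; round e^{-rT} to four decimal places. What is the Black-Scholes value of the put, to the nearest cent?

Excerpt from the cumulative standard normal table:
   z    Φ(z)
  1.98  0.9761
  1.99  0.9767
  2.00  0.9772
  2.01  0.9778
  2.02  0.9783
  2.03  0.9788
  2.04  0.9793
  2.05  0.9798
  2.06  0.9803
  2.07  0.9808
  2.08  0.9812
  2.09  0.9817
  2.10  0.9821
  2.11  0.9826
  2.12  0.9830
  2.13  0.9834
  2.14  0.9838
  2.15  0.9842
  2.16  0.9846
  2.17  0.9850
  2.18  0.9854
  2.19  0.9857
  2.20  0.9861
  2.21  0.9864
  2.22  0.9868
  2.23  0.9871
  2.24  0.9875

$4.63

σ√T = 0.18 × 1.0000 = 0.1800
d₁ = [ln(10/15) + (0.026 + 0.18²/2)·1] / 0.1800 = [-0.4055 + 0.0422] / 0.1800 = -2.0181 → -2.02
d₂ = d₁ − σ√T = -2.0181 − 0.1800 = -2.1981 → -2.20
e^(−rT) = e^(−0.026·1) = 0.9743
P = 15·0.9743·N(2.20) − 10·N(2.02) = 15·0.9743·0.9861 − 10·0.9783 = 14.4114 − 9.7830 = 4.6284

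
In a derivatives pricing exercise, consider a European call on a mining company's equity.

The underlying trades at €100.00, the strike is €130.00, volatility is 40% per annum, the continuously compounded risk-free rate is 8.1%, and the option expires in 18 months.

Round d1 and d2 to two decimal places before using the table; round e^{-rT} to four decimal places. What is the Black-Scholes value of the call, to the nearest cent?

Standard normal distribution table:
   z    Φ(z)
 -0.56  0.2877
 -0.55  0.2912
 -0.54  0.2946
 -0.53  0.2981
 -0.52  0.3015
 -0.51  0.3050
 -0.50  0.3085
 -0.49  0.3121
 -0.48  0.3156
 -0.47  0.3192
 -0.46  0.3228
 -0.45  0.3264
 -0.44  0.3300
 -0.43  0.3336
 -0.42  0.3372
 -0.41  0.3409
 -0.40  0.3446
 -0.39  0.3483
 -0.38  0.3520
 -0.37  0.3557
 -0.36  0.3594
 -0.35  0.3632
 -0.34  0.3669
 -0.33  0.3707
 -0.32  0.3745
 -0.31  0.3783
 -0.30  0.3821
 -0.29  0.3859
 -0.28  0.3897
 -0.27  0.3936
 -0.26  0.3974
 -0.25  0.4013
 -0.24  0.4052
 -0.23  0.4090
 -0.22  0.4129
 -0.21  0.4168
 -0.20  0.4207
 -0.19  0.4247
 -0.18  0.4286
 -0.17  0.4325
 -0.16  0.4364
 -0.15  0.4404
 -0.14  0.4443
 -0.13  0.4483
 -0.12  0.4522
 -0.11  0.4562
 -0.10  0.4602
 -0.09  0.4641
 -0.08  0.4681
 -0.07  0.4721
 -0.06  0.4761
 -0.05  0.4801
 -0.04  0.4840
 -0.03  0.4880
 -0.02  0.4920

σ√T = 0.4·√1.5 = 0.4899
ln(S/K) + (r + σ²/2)T = ln(100/130) + (0.081 + 0.4²/2)·1.5 = -0.2624 + 0.2415 = -0.0209
d₁ = -0.0209 / 0.4899 = -0.0426 which rounds to -0.04
d₂ = d₁ − σ√T = -0.0426 − 0.4899 = -0.5325 which rounds to -0.53
e^(−rT) = e^(−0.081·1.5) = 0.8856
N(d₁) = N(-0.04) = 0.4840;  N(d₂) = N(-0.53) = 0.2981
C = 100·0.4840 − 130·0.8856·0.2981 = 48.4000 − 34.3197 = 14.0803

€14.08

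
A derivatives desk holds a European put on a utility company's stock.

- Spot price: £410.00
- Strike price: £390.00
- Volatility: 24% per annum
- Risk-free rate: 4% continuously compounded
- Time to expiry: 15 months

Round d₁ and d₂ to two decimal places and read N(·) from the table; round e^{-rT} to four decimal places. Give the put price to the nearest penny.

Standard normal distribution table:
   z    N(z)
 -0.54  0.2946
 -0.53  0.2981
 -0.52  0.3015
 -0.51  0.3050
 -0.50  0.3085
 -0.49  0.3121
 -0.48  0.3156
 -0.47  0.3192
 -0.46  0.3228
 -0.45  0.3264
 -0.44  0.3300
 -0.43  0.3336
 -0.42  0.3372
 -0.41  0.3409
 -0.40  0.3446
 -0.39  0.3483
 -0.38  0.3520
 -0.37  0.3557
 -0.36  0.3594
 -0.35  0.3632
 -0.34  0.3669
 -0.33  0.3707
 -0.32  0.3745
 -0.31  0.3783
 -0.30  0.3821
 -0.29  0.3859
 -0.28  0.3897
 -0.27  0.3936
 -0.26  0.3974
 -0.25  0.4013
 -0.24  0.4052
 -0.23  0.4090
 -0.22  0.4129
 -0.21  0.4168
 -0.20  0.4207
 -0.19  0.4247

T = 1.25;  σ√T = 0.2683
d₁ = [ln(410/390) + (0.04 + 0.24²/2)·1.25] / 0.2683 = [0.0500 + 0.0860] / 0.2683 = 0.5069 → 0.51
d₂ = d₁ − σ√T = 0.5069 − 0.2683 = 0.2386 → 0.24
exp(−rT) = exp(−0.04·1.25) = 0.9512
P = 390·0.9512·N(-0.24) − 410·N(-0.51) = 390·0.9512·0.4052 − 410·0.3050 = 150.3162 − 125.0500 = 25.2662

£25.27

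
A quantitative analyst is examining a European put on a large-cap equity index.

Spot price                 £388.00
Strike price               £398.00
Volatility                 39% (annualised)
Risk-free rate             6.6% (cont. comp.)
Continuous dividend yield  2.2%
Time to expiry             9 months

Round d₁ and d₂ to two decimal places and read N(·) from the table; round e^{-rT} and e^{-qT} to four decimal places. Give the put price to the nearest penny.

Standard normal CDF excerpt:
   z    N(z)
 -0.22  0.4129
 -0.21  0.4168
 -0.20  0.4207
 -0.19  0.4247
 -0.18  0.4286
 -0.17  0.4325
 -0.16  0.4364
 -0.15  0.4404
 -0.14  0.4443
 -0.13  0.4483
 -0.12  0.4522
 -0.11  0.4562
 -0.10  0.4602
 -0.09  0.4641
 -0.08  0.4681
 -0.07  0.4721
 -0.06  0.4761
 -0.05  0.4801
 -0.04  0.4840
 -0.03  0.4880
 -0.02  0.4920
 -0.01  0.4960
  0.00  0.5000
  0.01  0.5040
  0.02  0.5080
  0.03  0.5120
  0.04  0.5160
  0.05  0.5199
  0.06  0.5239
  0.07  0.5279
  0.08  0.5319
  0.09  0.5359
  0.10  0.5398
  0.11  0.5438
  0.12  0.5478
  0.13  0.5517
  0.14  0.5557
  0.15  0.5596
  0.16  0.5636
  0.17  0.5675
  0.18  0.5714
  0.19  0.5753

£49.88

σ√T = 0.39·√0.75 = 0.3377
d₁ = [ln(388/398) + (0.066 − 0.022 + ½·0.39²)·0.75] / (σ√T) = (-0.0254 + 0.0900) / 0.3377 = 0.1912 ⇒ 0.19
d₂ = 0.1912 − 0.3377 = -0.1465 ⇒ -0.15
e^(−qT) = e^(−0.022·0.75) = 0.9836;  e^(−rT) = e^(−0.066·0.75) = 0.9517
P = 398·0.9517·N(0.15) − 388·0.9836·N(-0.19) = 398·0.9517·0.5596 − 388·0.9836·0.4247 = 211.9634 − 162.0811 = 49.8822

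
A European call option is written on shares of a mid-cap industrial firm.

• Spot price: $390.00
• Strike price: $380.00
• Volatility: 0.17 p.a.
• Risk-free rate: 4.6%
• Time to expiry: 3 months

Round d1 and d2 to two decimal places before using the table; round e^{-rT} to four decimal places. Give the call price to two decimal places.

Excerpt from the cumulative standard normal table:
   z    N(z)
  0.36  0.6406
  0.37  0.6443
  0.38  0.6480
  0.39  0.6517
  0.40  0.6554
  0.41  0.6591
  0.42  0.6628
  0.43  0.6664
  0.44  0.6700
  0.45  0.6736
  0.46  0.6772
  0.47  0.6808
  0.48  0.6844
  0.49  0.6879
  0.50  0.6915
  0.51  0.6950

T = 0.25;  σ√T = 0.0850
d₁ = [ln(390/380) + (0.046 + 0.17²/2)·0.25] / 0.0850 = [0.0260 + 0.0151] / 0.0850 = 0.4834 which rounds to 0.48
d₂ = d₁ − σ√T = 0.4834 − 0.0850 = 0.3984 which rounds to 0.40
e^(−rT) = e^(−0.046·0.25) = 0.9886
N(d₁) = N(0.48) = 0.6844;  N(d₂) = N(0.40) = 0.6554
C = 390·0.6844 − 380·0.9886·0.6554 = 266.9160 − 246.2128 = 20.7032

$20.70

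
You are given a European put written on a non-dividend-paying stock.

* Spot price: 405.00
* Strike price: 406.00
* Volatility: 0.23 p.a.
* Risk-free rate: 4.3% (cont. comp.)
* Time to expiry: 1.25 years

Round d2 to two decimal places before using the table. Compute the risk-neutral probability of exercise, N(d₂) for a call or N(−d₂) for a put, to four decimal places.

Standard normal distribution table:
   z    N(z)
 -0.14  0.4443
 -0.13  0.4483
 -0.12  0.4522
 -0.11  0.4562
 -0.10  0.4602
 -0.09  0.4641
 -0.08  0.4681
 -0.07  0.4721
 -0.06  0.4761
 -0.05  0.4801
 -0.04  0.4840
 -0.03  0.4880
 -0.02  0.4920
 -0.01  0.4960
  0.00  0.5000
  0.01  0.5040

0.4721

σ√T = 0.23 × 1.1180 = 0.2571
d₁ = [ln(405/406) + (0.043 + ½·0.23²)·1.25] / (σ√T) = (-0.0025 + 0.0868) / 0.2571 = 0.3280 ≈ 0.33
d₂ = 0.3280 − 0.2571 = 0.0709 ≈ 0.07
Risk-neutral Pr[S_T < K] = N(−d₂) = N(-0.07) = 0.4721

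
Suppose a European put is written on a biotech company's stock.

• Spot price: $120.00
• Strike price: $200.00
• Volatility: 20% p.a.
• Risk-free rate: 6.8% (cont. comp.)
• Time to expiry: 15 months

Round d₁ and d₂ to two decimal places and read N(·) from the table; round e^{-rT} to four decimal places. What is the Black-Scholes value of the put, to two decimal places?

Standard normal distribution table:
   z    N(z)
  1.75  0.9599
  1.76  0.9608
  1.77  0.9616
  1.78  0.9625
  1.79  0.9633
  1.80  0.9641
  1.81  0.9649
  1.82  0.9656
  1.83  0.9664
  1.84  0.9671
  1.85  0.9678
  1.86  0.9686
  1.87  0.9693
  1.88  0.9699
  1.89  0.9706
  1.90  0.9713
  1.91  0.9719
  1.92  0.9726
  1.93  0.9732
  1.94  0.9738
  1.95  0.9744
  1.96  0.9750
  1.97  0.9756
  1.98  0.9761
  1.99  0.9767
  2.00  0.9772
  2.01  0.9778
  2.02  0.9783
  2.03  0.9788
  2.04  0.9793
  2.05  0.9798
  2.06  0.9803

$64.12

σ√T = 0.2·√1.25 = 0.2236
d₁ = [ln(120/200) + (0.068 + ½·0.2²)·1.25] / (σ√T) = (-0.5108 + 0.1100) / 0.2236 = -1.7925 ⇒ -1.79
d₂ = -1.7925 − 0.2236 = -2.0162 ⇒ -2.02
e^(−rT) = e^(−0.068·1.25) = 0.9185
N(−d₂) = N(2.02) = 0.9783;  N(−d₁) = N(1.79) = 0.9633
P = 200·0.9185·0.9783 − 120·0.9633 = 179.7137 − 115.5960 = 64.1177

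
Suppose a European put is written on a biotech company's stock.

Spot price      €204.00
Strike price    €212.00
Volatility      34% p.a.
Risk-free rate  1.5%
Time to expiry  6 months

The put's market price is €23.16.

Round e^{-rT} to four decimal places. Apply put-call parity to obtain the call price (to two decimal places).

€16.75

exp(−rT) = exp(−0.015·0.5) = 0.9925
Put-call parity: C − P = S − K·e^(−rT) = 204 − 212·0.9925 = 204 − 210.4100 = -6.4100
C = P + (C − P) = 23.16 + (-6.4100) = 16.7500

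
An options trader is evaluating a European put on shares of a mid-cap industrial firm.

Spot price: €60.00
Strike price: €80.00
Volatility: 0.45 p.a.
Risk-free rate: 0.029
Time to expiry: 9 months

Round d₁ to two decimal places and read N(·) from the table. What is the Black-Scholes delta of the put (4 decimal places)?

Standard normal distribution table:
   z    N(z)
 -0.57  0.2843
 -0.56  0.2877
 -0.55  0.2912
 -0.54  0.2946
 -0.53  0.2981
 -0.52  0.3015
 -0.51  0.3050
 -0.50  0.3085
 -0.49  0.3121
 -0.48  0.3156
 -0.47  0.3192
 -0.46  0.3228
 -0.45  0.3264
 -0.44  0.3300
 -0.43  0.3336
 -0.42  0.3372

-0.6879

T = 0.75;  σ√T = 0.3897
ln(S/K) + (r + σ²/2)T = ln(60/80) + (0.029 + 0.45²/2)·0.75 = -0.2877 + 0.0977 = -0.1900
d₁ = -0.1900 / 0.3897 = -0.4875 ⇒ -0.49
N(d₁) = N(-0.49) = 0.3121
Δ_put = N(d₁) − 1 = 0.3121 − 1 = -0.6879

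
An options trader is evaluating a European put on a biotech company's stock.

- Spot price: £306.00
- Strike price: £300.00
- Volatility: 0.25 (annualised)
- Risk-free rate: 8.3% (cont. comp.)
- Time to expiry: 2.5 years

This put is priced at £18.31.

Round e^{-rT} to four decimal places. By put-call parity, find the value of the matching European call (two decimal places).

exp(−rT) = exp(−0.083·2.5) = 0.8126
Put-call parity: C − P = S − K·e^(−rT) = 306 − 300·0.8126 = 306 − 243.7800 = 62.2200
C = P + (C − P) = 18.31 + (62.2200) = 80.5300

£80.53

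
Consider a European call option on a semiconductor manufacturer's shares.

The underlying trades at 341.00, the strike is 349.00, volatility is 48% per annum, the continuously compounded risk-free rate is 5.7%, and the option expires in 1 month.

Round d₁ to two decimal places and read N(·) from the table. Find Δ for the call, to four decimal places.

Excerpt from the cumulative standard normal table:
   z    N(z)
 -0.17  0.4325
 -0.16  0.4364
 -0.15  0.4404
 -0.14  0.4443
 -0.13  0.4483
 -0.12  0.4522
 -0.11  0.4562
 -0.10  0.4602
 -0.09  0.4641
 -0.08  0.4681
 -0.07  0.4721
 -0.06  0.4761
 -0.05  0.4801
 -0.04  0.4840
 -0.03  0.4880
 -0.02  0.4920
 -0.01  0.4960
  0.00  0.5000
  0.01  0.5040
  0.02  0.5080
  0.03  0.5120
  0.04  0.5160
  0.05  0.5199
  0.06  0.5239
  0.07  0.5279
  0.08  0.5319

0.4761

σ√T = 0.48 × 0.2887 = 0.1386
d₁ = [ln(341/349) + (0.057 + 0.48²/2)·0.08333] / 0.1386 = [-0.0232 + 0.0143] / 0.1386 = -0.0638 ⇒ -0.06
N(d₁) = N(-0.06) = 0.4761
Δ_call = N(d₁) = 0.4761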